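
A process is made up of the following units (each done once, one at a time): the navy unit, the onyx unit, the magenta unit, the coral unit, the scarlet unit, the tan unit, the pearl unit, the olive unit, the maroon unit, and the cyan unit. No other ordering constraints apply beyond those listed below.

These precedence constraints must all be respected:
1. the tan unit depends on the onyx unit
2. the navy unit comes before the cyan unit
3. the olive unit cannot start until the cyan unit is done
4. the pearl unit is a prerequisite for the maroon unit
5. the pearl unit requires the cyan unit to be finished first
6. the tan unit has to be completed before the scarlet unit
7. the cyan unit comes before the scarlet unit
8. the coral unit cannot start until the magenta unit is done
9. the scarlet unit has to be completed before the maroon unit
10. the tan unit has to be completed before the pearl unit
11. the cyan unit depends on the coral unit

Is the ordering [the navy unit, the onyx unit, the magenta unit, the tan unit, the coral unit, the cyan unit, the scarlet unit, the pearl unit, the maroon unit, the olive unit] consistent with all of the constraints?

Checking each listed constraint against this order: for instance, the navy unit is in position 1 and the cyan unit in position 6, so that constraint holds — and the remaining constraints check out the same way.

Yes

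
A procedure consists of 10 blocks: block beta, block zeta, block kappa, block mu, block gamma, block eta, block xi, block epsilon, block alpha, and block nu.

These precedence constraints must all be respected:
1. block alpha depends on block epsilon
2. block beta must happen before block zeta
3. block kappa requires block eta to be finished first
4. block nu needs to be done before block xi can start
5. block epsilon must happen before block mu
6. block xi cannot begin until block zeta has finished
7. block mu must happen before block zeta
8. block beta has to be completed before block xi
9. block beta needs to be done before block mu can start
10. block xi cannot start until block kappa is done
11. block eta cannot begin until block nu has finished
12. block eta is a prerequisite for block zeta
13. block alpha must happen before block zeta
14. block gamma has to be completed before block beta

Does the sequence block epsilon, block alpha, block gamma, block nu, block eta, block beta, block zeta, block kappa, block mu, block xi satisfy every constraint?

No

Here block mu comes after block zeta.
That contradicts the constraint that block mu must precede block zeta.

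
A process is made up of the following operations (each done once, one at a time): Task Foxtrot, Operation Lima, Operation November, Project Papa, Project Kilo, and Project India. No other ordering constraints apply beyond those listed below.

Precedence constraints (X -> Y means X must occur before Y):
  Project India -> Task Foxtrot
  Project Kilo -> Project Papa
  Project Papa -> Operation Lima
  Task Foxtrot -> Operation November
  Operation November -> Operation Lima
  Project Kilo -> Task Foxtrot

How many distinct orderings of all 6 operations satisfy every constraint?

The operations with no prerequisites are Project Kilo, Project India; any of them can be placed first.
Counting all ways to extend the partial order to a total order gives 7.

7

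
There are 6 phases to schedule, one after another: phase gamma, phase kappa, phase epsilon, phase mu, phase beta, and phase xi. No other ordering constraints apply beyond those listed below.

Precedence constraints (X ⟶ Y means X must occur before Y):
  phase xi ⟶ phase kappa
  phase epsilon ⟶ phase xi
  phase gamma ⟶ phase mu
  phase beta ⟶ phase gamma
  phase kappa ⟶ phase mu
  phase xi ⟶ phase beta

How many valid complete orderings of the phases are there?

3

Only phase epsilon has no prerequisites, so it must go first.
Systematically extending each partial ordering one phase at a time and counting, there are 3 complete orderings.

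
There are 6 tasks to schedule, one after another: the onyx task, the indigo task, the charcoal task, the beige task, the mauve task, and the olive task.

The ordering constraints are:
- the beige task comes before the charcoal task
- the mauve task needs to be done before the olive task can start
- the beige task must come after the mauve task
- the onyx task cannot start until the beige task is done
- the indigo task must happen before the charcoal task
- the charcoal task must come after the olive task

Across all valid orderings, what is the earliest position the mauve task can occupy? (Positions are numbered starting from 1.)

Nothing is required before the mauve task; it can be the very first task.

1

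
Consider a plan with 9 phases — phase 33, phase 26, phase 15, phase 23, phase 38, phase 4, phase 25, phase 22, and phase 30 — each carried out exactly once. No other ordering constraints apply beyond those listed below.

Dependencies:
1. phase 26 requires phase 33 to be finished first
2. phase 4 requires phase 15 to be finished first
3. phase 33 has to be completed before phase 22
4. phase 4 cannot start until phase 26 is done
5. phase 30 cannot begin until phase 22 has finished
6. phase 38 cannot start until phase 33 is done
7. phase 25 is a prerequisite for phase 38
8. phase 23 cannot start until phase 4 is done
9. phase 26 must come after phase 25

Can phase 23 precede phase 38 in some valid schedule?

No chain of constraints runs from phase 38 to phase 23, so phase 38 is not required to come first.
So a valid ordering placing phase 23 earlier than phase 38 exists.

Yes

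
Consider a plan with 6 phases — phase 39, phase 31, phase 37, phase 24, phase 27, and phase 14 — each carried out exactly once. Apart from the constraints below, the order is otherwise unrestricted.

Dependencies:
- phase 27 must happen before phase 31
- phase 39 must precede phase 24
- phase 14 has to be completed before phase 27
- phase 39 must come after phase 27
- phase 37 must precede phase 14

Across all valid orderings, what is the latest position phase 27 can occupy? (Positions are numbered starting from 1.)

3

The phases that are forced after phase 27, directly or by a chain of constraints, are phase 39, phase 31, phase 24. That's 3 phases.
So at least 3 phases follow phase 27, putting phase 27 no later than position 3. That position is achievable by scheduling everything else first.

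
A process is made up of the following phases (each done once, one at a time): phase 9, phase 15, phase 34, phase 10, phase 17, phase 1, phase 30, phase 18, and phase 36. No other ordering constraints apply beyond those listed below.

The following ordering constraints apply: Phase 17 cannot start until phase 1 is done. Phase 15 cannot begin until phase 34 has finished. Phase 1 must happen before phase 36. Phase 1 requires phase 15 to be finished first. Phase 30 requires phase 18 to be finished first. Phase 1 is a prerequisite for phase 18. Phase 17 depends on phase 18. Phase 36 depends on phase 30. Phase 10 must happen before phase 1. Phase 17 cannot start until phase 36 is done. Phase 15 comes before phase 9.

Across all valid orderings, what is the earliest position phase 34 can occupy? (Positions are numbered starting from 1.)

Phase 34 has no prerequisites at all, so it can go in position 1.

1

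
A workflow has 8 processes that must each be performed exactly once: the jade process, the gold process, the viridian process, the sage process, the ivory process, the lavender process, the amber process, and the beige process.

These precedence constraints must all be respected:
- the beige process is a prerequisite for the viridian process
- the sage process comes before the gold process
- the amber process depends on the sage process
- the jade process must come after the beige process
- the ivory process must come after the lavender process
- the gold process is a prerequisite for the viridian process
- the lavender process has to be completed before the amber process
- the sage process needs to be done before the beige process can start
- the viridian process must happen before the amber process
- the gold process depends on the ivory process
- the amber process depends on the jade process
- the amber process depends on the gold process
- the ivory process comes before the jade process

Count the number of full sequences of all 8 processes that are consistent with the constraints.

The processes with no prerequisites are the sage process, the lavender process; any of them can be placed first.
Enumerating by repeatedly choosing an available process (one whose prerequisites are all placed) gives 24 distinct complete orderings.

24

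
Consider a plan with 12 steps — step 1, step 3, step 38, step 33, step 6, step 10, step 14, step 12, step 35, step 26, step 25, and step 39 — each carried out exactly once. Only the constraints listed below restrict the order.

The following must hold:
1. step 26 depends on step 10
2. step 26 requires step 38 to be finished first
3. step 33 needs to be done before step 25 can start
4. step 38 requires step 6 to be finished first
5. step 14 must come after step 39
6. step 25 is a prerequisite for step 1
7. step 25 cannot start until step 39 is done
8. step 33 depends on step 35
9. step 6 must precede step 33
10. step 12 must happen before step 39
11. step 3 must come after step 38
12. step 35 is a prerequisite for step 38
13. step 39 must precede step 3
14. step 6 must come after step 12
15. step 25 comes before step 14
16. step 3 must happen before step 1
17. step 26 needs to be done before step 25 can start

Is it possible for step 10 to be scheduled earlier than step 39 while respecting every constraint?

No chain of constraints runs from step 39 to step 10, so step 39 is not required to come first.
So a valid ordering placing step 10 earlier than step 39 exists.

Yes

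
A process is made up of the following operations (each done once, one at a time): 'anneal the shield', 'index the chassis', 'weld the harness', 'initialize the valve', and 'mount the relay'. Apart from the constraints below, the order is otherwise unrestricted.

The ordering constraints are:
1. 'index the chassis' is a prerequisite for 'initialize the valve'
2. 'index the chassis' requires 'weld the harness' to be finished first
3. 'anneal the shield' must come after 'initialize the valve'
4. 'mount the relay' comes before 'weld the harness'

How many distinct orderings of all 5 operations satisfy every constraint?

1

'mount the relay' is the only operation with nothing required before it, so every ordering starts there.
Continuing from there, at each step only one operation has all its prerequisites placed, so the ordering is fully determined — there is exactly 1.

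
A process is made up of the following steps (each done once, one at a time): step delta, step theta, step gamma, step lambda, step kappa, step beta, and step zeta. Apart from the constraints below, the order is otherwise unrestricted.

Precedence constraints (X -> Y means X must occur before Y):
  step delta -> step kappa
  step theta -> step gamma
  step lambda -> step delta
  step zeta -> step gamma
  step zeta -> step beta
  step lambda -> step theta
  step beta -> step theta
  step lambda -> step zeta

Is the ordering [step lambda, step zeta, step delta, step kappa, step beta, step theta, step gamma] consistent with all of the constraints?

Yes

Checking each listed constraint against this order: for instance, step zeta is in position 2 and step gamma in position 7, so that constraint holds — and the remaining constraints check out the same way.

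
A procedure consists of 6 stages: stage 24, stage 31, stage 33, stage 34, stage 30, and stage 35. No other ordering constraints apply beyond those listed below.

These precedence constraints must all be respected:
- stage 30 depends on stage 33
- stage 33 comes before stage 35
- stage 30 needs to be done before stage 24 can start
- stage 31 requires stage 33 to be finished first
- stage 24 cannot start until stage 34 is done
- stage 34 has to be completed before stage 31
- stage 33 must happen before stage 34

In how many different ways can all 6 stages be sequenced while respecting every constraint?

25

Only stage 33 has no prerequisites, so it must go first.
Systematically extending each partial ordering one stage at a time and counting, there are 25 complete orderings.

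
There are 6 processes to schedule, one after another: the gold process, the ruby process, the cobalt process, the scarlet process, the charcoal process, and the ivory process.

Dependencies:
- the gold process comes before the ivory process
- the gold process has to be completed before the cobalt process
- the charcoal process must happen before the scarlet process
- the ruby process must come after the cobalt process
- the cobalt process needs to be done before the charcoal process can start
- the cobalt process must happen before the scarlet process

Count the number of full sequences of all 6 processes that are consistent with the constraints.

The gold process is the only process with nothing required before it, so every ordering starts there.
Systematically extending each partial ordering one process at a time and counting, there are 15 complete orderings.

15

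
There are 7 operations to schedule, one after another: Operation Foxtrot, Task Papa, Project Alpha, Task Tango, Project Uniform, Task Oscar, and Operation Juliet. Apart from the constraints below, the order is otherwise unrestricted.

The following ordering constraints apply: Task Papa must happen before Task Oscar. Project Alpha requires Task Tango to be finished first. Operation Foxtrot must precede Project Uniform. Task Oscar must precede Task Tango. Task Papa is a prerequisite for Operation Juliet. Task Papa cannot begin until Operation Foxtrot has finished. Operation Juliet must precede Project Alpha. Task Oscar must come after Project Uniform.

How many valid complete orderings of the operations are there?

7

Operation Foxtrot is the only operation with nothing required before it, so every ordering starts there.
Counting all ways to extend the partial order to a total order gives 7.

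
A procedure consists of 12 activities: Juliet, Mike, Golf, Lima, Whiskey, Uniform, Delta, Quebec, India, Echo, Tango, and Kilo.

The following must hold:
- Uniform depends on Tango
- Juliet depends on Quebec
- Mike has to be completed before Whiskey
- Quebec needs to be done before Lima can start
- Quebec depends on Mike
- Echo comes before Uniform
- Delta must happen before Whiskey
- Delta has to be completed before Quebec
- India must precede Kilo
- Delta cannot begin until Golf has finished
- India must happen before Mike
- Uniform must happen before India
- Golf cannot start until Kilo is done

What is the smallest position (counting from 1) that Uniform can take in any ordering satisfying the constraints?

Working backwards through the constraints from Uniform, its full set of required predecessors is Echo, Tango — 2 of them.
With 2 mandatory predecessors, the earliest Uniform can sit is position 2+1 = 3, and placing just those 2 first achieves it.

3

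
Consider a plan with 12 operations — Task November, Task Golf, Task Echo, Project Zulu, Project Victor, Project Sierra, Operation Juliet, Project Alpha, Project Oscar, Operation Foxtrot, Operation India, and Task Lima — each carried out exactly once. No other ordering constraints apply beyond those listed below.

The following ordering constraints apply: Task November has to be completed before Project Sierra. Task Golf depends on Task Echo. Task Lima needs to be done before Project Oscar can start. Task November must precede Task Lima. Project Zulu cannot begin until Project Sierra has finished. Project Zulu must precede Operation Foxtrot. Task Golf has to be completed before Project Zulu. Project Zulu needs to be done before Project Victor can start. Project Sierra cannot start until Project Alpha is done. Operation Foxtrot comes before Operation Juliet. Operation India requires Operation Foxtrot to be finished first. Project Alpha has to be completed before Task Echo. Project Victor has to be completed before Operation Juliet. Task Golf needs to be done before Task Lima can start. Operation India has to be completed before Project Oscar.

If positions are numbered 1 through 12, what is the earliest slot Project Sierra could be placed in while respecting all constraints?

The operations that are forced before Project Sierra, directly or transitively, are Task November, Project Alpha. That's 2 operations.
So at minimum 2 operations come before Project Sierra, putting Project Sierra no earlier than position 3. That position is achievable by scheduling exactly those predecessors first.

3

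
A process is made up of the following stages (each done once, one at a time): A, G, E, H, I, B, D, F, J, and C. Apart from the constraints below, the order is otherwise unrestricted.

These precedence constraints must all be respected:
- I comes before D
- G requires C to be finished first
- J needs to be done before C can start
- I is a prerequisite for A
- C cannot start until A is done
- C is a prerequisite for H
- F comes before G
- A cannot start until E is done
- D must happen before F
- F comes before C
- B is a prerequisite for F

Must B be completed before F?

There is a constraint chain B → F.
That forces B before F in every valid schedule.

Yes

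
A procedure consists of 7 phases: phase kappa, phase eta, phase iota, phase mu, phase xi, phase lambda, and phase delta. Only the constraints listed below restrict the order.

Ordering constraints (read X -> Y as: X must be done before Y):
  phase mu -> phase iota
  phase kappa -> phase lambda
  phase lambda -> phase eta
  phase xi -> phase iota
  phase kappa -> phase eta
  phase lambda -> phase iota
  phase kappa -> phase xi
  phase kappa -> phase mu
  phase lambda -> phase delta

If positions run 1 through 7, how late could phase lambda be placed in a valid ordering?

4

Every phase that must follow phase lambda has to come after it. Tracing all chains starting from phase lambda, those phases are: phase eta, phase iota, phase delta — 3 in total.
With 3 mandatory successors out of 7 phases total, the latest slot for phase lambda is 7−3 = 4, and it's reachable by doing all non-successors before phase lambda.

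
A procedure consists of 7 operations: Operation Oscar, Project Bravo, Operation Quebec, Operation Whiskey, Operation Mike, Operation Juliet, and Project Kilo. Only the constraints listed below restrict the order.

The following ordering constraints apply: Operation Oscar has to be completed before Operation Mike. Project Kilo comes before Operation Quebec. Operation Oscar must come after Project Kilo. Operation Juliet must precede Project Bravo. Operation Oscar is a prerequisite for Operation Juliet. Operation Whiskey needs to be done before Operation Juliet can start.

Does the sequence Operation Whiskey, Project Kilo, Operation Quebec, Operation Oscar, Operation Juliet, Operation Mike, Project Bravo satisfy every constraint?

Yes

Checking each listed constraint against this order: for instance, Operation Whiskey is in position 1 and Operation Juliet in position 5, so that constraint holds — and the remaining constraints check out the same way.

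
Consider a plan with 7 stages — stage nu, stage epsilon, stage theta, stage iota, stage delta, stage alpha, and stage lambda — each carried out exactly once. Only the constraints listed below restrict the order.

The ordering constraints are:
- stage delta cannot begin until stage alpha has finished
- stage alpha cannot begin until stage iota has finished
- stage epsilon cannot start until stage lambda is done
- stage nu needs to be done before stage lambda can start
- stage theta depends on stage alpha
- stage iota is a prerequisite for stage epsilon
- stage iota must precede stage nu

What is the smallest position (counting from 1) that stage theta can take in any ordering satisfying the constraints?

Every stage that must precede stage theta has to come before it. Tracing all chains that end at stage theta, those stages are: stage iota, stage alpha — 2 in total.
So at minimum 2 stages come before stage theta, putting stage theta no earlier than position 3. That position is achievable by scheduling exactly those predecessors first.

3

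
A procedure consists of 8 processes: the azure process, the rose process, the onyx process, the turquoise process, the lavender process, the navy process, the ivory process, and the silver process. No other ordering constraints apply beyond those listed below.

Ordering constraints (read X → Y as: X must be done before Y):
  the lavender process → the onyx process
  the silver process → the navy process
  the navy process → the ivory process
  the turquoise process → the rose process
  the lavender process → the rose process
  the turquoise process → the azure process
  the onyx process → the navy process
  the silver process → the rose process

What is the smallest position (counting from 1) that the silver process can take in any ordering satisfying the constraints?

1

The silver process has no prerequisites at all, so it can go in position 1.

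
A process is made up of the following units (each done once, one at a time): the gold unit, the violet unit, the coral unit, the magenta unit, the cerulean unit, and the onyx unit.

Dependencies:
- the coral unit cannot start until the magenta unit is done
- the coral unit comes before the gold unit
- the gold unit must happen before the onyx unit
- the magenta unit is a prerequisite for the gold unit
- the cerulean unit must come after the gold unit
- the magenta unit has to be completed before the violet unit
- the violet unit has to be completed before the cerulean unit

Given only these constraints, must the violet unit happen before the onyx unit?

No

No chain of constraints connects the violet unit to the onyx unit in either direction.
There exist valid orderings with the onyx unit before the violet unit, so the violet unit is not required to come first.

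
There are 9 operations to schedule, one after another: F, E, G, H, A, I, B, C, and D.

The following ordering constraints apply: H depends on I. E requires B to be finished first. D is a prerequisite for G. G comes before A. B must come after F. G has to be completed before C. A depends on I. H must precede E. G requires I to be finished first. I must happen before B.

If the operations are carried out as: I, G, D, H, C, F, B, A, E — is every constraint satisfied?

Here D comes after G.
But one of the constraints requires D before G, so this ordering violates it.

No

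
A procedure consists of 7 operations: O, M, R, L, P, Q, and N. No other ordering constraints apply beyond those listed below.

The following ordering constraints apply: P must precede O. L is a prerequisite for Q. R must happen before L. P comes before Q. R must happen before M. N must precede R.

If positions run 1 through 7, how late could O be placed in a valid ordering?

7

O has no required successors, so nothing stops it from going last (position 7).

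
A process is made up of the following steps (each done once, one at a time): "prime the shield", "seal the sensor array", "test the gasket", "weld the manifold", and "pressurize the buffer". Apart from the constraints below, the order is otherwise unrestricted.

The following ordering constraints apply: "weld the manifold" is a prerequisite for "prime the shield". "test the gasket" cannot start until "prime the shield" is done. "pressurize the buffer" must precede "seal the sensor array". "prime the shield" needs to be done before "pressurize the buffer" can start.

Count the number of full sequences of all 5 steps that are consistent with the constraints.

"weld the manifold" is the only step with nothing required before it, so every ordering starts there.
Enumerating by repeatedly choosing an available step (one whose prerequisites are all placed) gives 3 distinct complete orderings.

3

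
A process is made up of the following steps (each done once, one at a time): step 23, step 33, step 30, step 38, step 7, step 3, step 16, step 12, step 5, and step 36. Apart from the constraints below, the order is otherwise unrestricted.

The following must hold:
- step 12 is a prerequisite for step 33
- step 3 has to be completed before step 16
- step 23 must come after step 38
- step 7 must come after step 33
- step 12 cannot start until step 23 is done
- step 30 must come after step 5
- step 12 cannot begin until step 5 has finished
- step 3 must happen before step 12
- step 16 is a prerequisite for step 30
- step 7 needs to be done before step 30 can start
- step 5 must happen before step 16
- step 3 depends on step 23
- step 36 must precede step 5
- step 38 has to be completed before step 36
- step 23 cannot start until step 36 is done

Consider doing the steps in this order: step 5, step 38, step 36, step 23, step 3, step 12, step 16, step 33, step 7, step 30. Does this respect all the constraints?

The sequence places step 5 ahead of step 36.
But one of the constraints requires step 36 before step 5, so this ordering violates it.

No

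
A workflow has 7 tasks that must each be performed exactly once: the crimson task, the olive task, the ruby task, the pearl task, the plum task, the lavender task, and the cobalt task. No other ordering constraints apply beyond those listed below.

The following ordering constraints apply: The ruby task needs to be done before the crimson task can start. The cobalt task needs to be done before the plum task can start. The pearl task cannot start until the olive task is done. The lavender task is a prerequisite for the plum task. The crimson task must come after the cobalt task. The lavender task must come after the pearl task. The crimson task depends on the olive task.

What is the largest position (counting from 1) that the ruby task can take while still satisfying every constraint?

6

Following the constraints forward from the ruby task, its only required successor is the crimson task.
With 1 mandatory successor out of 7 tasks total, the latest slot for the ruby task is 7−1 = 6, and it's reachable by doing all non-successors before the ruby task.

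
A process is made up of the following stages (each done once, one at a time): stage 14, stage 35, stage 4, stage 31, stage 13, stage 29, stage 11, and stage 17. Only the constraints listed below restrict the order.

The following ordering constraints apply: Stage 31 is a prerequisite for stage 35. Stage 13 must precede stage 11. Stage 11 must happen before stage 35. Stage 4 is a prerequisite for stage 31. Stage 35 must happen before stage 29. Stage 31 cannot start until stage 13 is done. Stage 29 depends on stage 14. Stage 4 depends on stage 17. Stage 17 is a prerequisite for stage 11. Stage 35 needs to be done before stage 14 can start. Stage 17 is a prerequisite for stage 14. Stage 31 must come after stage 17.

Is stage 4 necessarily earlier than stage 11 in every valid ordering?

No

No chain of constraints connects stage 4 to stage 11 in either direction.
So stage 4 can come before stage 11 or after — it is not forced.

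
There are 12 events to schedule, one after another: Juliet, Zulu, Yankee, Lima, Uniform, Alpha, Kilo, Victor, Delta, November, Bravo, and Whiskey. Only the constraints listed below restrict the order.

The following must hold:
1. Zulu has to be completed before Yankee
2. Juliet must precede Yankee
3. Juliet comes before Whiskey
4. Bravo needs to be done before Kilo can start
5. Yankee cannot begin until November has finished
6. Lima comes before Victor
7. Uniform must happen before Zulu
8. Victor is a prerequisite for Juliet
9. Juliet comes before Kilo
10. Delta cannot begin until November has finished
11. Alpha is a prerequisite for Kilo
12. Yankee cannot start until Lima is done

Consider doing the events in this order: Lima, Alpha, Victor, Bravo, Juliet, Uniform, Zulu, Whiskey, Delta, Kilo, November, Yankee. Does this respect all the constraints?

No

In the proposed order, Delta appears before November.
That contradicts the constraint that November must precede Delta.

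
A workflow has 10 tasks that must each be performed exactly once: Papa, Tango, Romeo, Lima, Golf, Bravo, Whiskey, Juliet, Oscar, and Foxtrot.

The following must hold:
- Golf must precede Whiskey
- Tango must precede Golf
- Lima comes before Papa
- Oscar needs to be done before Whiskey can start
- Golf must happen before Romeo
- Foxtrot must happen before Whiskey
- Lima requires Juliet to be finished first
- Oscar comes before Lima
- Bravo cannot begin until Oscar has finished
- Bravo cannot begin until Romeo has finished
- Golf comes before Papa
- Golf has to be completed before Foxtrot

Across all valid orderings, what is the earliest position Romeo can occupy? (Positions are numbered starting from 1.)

3

Every task that must precede Romeo has to come before it. Tracing all chains that end at Romeo, those tasks are: Tango, Golf — 2 in total.
With 2 mandatory predecessors, the earliest Romeo can sit is position 2+1 = 3, and placing just those 2 first achieves it.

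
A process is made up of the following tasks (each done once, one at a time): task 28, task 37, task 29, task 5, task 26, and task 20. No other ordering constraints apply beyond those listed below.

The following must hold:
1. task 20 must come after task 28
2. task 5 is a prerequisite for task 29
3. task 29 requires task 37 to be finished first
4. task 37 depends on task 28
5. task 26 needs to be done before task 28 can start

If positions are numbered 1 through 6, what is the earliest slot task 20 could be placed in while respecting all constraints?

3

The tasks that are forced before task 20, directly or transitively, are task 28, task 26. That's 2 tasks.
With 2 mandatory predecessors, the earliest task 20 can sit is position 2+1 = 3, and placing just those 2 first achieves it.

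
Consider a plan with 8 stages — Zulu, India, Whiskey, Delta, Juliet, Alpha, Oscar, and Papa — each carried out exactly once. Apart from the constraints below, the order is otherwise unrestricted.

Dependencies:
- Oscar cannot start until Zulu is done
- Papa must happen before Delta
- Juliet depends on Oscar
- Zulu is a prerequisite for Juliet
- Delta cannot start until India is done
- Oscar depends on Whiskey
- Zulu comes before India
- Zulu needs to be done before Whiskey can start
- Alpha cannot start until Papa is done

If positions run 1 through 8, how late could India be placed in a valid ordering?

Following the constraints forward from India, its only required successor is Delta.
So at least 1 stage follows India, putting India no later than position 7. That position is achievable by scheduling everything else first.

7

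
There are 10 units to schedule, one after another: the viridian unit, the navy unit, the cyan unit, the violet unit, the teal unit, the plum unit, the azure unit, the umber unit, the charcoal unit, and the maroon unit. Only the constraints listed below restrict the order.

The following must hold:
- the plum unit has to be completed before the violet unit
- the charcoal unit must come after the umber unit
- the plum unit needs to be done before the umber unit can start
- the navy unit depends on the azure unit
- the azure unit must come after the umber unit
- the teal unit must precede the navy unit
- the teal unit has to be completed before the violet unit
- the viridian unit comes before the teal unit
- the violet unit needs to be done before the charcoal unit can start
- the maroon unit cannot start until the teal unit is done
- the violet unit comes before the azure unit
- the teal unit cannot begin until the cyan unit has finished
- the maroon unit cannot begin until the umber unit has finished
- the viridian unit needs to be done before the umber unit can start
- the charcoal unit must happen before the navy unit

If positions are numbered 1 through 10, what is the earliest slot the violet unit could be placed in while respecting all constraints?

Every unit that must precede the violet unit has to come before it. Tracing all chains that end at the violet unit, those units are: the viridian unit, the cyan unit, the teal unit, the plum unit — 4 in total.
So at minimum 4 units come before the violet unit, putting the violet unit no earlier than position 5. That position is achievable by scheduling exactly those predecessors first.

5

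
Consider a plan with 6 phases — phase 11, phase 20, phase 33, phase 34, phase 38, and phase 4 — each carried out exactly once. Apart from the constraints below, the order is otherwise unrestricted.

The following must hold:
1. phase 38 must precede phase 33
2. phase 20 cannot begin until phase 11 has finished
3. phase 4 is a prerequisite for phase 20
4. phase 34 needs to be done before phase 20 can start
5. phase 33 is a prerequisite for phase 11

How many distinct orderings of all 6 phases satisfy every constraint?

The phases with no prerequisites are phase 34, phase 38, phase 4; any of them can be placed first.
Systematically extending each partial ordering one phase at a time and counting, there are 20 complete orderings.

20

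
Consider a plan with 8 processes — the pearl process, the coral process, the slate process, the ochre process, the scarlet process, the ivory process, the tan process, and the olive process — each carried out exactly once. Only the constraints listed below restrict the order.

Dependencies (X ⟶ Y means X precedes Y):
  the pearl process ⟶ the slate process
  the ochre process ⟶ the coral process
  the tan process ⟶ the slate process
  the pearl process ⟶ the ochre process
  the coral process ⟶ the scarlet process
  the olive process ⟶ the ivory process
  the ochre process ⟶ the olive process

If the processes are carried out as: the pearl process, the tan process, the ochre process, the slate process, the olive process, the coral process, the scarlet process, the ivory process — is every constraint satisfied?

Yes

Going through the constraints one by one, each required predecessor appears earlier in the sequence than its dependent — e.g. the pearl process (position 1) is before the slate process (position 4), as required.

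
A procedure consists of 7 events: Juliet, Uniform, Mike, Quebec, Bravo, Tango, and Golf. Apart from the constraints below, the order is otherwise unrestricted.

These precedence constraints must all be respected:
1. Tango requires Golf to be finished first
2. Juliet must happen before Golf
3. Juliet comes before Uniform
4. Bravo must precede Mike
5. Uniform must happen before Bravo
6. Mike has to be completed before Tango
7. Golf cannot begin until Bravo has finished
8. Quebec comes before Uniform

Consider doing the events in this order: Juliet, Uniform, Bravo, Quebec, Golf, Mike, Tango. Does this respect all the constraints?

No

Here Quebec comes after Uniform.
That contradicts the constraint that Quebec must precede Uniform.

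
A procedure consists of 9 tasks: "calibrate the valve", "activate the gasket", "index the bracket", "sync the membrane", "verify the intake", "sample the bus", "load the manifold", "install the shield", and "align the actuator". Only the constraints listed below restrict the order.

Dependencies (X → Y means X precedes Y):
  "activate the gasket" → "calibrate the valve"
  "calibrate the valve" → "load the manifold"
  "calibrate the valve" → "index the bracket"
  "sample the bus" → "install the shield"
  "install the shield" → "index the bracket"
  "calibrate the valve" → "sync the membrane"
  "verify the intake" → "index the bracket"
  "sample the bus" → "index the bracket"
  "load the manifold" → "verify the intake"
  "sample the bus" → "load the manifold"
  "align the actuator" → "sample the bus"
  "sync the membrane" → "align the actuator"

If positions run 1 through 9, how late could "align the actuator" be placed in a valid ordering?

The tasks that are forced after "align the actuator", directly or by a chain of constraints, are "index the bracket", "verify the intake", "sample the bus", "load the manifold", "install the shield". That's 5 tasks.
So at least 5 tasks follow "align the actuator", putting "align the actuator" no later than position 4. That position is achievable by scheduling everything else first.

4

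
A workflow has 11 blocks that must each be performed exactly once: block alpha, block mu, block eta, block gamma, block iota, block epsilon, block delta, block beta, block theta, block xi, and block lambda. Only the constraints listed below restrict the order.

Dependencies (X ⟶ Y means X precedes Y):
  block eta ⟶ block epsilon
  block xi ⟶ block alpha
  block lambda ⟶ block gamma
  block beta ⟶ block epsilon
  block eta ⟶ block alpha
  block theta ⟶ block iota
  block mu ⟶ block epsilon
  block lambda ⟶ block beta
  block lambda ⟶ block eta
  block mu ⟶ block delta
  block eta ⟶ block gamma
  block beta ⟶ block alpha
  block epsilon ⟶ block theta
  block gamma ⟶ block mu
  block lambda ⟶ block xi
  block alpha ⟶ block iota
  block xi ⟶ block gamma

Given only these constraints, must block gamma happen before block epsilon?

Tracing the constraints gives a chain: block gamma → block mu → block epsilon.
So block gamma must precede block epsilon in any valid ordering.

Yes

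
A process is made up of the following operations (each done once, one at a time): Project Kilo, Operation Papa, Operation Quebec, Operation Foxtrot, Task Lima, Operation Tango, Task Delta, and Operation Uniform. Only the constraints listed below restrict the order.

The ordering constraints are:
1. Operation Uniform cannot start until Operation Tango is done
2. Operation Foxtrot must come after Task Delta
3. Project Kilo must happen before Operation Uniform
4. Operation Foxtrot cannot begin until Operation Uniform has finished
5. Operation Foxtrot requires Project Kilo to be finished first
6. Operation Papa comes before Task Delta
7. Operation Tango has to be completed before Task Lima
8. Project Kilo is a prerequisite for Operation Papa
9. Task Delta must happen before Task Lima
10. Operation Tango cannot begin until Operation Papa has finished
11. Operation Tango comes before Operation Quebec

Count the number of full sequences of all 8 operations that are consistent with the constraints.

Only Project Kilo has no prerequisites, so it must go first.
Enumerating by repeatedly choosing an available operation (one whose prerequisites are all placed) gives 37 distinct complete orderings.

37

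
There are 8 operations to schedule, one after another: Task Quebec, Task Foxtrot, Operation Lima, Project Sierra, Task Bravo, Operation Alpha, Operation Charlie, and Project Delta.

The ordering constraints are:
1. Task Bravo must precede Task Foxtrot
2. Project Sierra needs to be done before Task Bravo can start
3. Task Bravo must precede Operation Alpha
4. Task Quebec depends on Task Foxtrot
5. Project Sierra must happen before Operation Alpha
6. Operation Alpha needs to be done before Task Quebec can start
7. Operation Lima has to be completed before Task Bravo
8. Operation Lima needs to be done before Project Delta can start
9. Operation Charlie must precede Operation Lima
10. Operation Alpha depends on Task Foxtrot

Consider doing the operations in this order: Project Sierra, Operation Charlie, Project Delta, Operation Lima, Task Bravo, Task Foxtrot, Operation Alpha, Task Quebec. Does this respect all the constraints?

In the proposed order, Project Delta appears before Operation Lima.
But one of the constraints requires Operation Lima before Project Delta, so this ordering violates it.

No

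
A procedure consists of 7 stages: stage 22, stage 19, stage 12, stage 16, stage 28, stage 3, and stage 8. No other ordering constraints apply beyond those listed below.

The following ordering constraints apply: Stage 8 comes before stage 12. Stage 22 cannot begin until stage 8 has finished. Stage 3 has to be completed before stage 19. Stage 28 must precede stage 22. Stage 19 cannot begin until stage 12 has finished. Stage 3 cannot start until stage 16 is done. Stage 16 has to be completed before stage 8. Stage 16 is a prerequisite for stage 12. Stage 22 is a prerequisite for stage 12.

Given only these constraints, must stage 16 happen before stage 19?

Following the dependencies: stage 16 → stage 12 → stage 19.
So stage 16 must precede stage 19 in any valid ordering.

Yes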